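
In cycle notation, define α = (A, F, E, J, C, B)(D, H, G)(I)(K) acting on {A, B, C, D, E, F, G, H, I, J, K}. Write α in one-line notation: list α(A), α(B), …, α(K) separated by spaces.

F A B H J E D G I C K

Reading each image from the cycles: A→F, B→A, C→B, D→H, E→J, F→E, G→D, H→G, I→I, J→C, K→K.
So the one-line form is F A B H J E D G I C K.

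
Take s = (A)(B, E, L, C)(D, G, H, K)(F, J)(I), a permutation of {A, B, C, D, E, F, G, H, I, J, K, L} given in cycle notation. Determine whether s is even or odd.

The cycle lengths are 4, 4, 2, 1, 1.
A cycle is odd iff its length is even; s has 3 even-length cycles, so sgn(s) = (−1)^3 and s is odd.

odd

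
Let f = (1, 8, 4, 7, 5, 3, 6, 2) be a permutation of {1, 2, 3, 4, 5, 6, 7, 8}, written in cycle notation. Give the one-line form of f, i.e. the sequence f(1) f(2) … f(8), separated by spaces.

Reading each image from the cycles: 1→8, 2→1, 3→6, 4→7, 5→3, 6→2, 7→5, 8→4.
So the one-line form is 8 1 6 7 3 2 5 4.

8 1 6 7 3 2 5 4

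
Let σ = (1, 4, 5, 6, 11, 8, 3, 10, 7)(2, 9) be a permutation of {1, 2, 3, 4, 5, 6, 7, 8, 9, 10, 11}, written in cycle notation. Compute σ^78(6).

6 lies in the 9-cycle (1, 4, 5, 6, 11, 8, 3, 10, 7).
On a 9-cycle, σ^9 is the identity, so σ^78 = σ^6 there (78 ≡ 6 mod 9).
Stepping 6 places around the cycle: 6 → 11 → 8 → 3 → 10 → 7 → 1.

1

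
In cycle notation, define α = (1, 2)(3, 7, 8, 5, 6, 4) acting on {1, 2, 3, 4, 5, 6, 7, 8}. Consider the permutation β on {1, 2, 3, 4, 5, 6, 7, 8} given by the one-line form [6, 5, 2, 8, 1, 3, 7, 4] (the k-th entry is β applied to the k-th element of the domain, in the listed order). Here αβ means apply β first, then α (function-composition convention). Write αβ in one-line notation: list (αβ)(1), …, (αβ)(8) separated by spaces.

4 6 1 5 2 7 8 3

Chase each element through β then α: 1 → 6 → 4; 2 → 5 → 6; 3 → 2 → 1; 4 → 8 → 5; 5 → 1 → 2; 6 → 3 → 7; 7 → 7 → 8; 8 → 4 → 3.
Collecting the images, αβ = [4 6 1 5 2 7 8 3].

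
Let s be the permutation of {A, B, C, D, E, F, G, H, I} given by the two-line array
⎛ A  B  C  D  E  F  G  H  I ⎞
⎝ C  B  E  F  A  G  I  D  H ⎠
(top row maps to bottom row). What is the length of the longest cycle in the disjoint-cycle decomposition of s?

5

Decomposing into disjoint cycles gives (A C E)(D F G I H); the longest has length 5.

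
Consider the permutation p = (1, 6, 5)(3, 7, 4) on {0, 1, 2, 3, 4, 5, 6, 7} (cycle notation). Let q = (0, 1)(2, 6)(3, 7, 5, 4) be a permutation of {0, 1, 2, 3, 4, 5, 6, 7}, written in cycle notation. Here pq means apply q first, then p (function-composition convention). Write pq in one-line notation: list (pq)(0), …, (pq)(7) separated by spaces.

6 0 5 4 7 3 2 1

(pq)(x) = p(q(x)). Computing each image: p(q(0)) = p(1) = 6, p(q(1)) = p(0) = 0, p(q(2)) = p(6) = 5, p(q(3)) = p(7) = 4, p(q(4)) = p(3) = 7, p(q(5)) = p(4) = 3, p(q(6)) = p(2) = 2, p(q(7)) = p(5) = 1.
Hence pq = [6 0 5 4 7 3 2 1].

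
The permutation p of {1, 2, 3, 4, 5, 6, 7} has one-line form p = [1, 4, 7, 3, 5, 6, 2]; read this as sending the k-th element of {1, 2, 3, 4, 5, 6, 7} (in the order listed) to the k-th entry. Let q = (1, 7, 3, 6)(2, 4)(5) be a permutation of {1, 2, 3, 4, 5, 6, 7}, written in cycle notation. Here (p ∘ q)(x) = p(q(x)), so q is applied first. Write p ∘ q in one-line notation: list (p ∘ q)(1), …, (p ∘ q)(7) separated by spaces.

2 3 6 4 5 1 7

For each element, apply q then p: 1 → 7 → 2; 2 → 4 → 3; 3 → 6 → 6; 4 → 2 → 4; 5 → 5 → 5; 6 → 1 → 1; 7 → 3 → 7.
So p ∘ q in one-line form is 2 3 6 4 5 1 7.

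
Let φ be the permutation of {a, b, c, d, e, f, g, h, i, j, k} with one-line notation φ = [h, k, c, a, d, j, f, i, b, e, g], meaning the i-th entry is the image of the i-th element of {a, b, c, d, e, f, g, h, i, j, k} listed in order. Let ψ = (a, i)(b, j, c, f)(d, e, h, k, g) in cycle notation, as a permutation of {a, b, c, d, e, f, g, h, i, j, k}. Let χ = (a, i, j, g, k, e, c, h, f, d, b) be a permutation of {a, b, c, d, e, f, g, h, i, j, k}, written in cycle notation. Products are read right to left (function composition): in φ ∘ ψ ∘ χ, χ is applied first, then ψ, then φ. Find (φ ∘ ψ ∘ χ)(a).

(φ ∘ ψ ∘ χ)(a) = φ(ψ(χ(a))). χ(a) = i, then ψ(i) = a, then φ(a) = h, so the result is h.

h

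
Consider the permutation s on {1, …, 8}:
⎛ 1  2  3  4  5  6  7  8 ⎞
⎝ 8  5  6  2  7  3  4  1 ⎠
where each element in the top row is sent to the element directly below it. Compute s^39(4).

7

Tracing 4 → 2 → … returns to 4 after 4 steps, so 4 lies in a 4-cycle (2 5 7 4).
Powers repeat with period 4 on this cycle, and 39 mod 4 = 3, so s^39(4) = s^3(4).
Advancing 3 steps from 4: 4 → 2 → 5 → 7.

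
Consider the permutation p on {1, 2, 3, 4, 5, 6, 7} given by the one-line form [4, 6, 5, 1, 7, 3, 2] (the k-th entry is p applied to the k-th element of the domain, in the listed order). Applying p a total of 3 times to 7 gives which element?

Tracing 7 → 2 → … returns to 7 after 5 steps, so 7 lies in a 5-cycle (2 6 3 5 7).
Advancing 3 steps from 7: 7 → 2 → 6 → 3.

3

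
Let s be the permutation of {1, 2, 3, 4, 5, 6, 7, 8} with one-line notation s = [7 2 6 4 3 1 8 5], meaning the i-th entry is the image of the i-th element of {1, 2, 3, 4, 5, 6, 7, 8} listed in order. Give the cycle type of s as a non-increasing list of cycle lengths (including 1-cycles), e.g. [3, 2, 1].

[6, 1, 1]

The disjoint cycles are (1, 7, 8, 5, 3, 6)(2)(4), with lengths 6, 1, 1 in non-increasing order.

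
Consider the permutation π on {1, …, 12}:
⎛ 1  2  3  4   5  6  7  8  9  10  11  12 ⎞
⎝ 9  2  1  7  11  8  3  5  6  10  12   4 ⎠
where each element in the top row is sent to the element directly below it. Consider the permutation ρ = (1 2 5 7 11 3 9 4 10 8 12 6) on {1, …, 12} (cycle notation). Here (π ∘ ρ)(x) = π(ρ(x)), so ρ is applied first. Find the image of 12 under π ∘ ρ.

8

ρ(12) = 6, then π(6) = 8; composing gives (π ∘ ρ)(12) = 8.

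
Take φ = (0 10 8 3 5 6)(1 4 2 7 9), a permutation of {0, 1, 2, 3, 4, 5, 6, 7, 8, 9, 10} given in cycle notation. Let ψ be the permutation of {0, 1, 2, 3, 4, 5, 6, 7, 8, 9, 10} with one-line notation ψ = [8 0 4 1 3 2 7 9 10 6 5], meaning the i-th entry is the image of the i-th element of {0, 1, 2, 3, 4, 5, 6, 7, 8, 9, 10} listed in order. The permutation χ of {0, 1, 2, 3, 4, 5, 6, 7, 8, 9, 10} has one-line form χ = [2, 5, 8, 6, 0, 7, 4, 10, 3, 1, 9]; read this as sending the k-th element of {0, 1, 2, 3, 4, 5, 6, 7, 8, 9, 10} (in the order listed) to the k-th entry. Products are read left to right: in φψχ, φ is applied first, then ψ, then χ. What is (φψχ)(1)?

6

Chase 1: φ(1) = 4; ψ(4) = 3; χ(3) = 6. Hence (φψχ)(1) = 6.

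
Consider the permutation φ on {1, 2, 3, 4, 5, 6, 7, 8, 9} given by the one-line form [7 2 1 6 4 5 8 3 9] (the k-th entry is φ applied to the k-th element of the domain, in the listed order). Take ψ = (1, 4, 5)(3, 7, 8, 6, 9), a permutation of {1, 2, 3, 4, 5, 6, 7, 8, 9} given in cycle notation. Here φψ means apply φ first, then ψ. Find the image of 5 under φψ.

5

First apply φ: φ(5) = 4, then ψ(4) = 5. Thus (φψ)(5) = 5.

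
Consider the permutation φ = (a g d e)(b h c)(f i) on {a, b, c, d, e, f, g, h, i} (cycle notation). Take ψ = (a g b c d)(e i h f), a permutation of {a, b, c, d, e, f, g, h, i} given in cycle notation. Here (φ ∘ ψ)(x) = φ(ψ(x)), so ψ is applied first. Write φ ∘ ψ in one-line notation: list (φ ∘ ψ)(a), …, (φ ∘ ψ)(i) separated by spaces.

d b e g f a h i c

For each element, apply ψ then φ: a → g → d; b → c → b; c → d → e; d → a → g; e → i → f; f → e → a; g → b → h; h → f → i; i → h → c.
Collecting the images, φ ∘ ψ = [d b e g f a h i c].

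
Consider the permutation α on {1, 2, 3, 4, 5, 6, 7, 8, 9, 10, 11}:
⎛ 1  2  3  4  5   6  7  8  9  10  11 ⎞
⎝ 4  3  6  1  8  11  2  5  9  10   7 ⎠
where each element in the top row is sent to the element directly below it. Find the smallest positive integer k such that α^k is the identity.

The disjoint-cycle form of α has cycle lengths 5, 2, 2, 1, 1.
The order of α is the least common multiple of its cycle lengths: lcm(5, 2, 2) = 10.

10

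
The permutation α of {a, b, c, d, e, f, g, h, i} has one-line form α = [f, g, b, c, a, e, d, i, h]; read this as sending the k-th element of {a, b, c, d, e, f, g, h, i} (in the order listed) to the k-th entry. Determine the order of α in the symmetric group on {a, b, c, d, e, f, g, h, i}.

The disjoint-cycle form of α has cycle lengths 4, 3, 2.
The order is lcm(4, 3, 2) = 12.

12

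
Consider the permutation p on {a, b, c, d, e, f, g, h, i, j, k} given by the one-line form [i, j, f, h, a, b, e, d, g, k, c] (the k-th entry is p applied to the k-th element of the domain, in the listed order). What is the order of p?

20

Writing p as disjoint cycles, the cycle lengths are 5, 4, 2.
The order is lcm(5, 4, 2) = 20.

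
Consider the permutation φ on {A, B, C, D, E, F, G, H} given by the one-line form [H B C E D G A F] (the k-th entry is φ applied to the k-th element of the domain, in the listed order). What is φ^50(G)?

Tracing G → A → … returns to G after 4 steps, so G lies in a 4-cycle (A H F G).
Since the cycle has length 4, φ^50 acts on it the same as φ^2 (50 mod 4 = 2).
Stepping 2 places around the cycle: G → A → H.

H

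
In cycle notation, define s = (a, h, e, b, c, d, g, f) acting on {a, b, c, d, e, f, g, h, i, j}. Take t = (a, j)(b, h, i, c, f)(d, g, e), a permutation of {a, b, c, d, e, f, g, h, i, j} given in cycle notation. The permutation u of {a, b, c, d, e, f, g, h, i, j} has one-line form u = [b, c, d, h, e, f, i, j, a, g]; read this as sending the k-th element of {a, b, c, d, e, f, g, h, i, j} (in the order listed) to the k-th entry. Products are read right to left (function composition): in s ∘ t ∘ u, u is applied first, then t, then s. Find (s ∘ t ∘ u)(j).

Chase j: u(j) = g; t(g) = e; s(e) = b. Hence (s ∘ t ∘ u)(j) = b.

b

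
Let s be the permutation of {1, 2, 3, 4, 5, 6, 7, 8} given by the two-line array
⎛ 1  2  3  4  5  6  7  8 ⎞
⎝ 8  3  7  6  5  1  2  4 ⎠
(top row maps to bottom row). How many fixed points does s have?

The fixed points (elements with s(x) = x) are {5}, so there is 1.

1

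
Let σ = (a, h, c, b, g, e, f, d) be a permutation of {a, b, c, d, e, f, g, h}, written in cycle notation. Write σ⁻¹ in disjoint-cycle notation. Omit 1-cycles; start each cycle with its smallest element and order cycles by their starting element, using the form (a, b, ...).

(a, d, f, e, g, b, c, h)

The inverse reverses each cycle.
Reversing each cycle of σ and rotating so the smallest element leads gives (a, d, f, e, g, b, c, h).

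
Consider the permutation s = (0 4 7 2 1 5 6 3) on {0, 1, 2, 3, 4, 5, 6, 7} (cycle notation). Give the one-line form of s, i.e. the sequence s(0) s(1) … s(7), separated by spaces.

4 5 1 0 7 6 3 2

Reading each image from the cycles: 0→4, 1→5, 2→1, 3→0, 4→7, 5→6, 6→3, 7→2.
Listing these in domain order gives 4 5 1 0 7 6 3 2.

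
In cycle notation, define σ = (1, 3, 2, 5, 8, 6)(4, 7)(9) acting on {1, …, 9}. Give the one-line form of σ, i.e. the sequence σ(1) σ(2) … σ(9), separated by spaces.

3 5 2 7 8 1 4 6 9

Each element maps to the next entry in its cycle (wrapping to the front): 1↦3, 2↦5, 3↦2, 4↦7, 5↦8, 6↦1, 7↦4, 8↦6, 9↦9.
So the one-line form is 3 5 2 7 8 1 4 6 9.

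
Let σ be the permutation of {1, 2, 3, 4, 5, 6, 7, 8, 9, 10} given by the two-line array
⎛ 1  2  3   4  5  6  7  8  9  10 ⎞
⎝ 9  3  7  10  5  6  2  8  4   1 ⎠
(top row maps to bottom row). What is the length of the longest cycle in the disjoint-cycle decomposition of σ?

4

Decomposing into disjoint cycles gives (1, 9, 4, 10)(2, 3, 7); the longest has length 4.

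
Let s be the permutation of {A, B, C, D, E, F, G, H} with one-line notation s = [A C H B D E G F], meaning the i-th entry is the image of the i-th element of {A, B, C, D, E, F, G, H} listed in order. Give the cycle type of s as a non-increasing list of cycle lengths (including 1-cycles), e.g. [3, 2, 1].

The disjoint cycles are (A)(B, C, H, F, E, D)(G), with lengths 6, 1, 1 in non-increasing order.

[6, 1, 1]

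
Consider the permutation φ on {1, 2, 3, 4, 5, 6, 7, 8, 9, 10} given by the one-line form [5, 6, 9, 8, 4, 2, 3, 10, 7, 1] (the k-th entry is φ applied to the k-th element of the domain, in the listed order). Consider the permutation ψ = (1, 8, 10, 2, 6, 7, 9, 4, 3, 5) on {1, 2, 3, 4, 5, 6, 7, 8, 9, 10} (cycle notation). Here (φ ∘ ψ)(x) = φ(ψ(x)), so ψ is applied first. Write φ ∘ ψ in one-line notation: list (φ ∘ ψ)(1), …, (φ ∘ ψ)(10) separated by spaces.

10 2 4 9 5 3 7 1 8 6

Chase each element through ψ then φ: 1 → 8 → 10; 2 → 6 → 2; 3 → 5 → 4; 4 → 3 → 9; 5 → 1 → 5; 6 → 7 → 3; 7 → 9 → 7; 8 → 10 → 1; 9 → 4 → 8; 10 → 2 → 6.
Collecting the images, φ ∘ ψ = [10 2 4 9 5 3 7 1 8 6].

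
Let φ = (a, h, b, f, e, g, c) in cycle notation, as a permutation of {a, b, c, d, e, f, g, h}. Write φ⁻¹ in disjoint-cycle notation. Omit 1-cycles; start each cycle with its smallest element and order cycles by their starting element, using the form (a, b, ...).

The inverse reverses each cycle.
Reversing each cycle of φ and rotating so the smallest element leads gives (a, c, g, e, f, b, h).

(a, c, g, e, f, b, h)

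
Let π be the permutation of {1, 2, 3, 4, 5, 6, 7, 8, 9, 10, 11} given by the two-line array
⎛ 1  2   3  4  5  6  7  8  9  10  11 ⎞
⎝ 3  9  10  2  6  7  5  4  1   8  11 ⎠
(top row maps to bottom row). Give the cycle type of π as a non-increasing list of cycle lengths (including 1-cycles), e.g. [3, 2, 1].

[7, 3, 1]

The disjoint cycles are (1 3 10 8 4 2 9)(5 6 7)(11), with lengths 7, 3, 1 in non-increasing order.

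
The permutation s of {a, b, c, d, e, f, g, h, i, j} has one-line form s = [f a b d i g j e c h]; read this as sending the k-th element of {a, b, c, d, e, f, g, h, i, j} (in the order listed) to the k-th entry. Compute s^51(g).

b

Tracing g → j → … returns to g after 9 steps, so g lies in a 9-cycle (a f g j h e i c b).
Powers repeat with period 9 on this cycle, and 51 mod 9 = 6, so s^51(g) = s^6(g).
Advancing 6 steps from g: g → j → h → e → i → c → b.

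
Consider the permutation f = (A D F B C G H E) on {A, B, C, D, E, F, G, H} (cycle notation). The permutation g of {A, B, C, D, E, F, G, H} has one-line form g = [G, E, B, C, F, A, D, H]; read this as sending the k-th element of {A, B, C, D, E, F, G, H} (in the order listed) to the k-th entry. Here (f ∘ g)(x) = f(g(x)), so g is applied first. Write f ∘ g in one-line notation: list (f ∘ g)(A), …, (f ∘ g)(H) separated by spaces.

(f ∘ g)(x) = f(g(x)). Computing each image: f(g(A)) = f(G) = H, f(g(B)) = f(E) = A, f(g(C)) = f(B) = C, f(g(D)) = f(C) = G, f(g(E)) = f(F) = B, f(g(F)) = f(A) = D, f(g(G)) = f(D) = F, f(g(H)) = f(H) = E.
Hence f ∘ g = [H A C G B D F E].

H A C G B D F E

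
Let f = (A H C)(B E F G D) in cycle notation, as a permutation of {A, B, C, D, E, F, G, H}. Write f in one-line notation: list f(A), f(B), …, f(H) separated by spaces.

H E A B F G D C

Reading each image from the cycles: A↦H, B↦E, C↦A, D↦B, E↦F, F↦G, G↦D, H↦C.
Listing these in domain order gives H E A B F G D C.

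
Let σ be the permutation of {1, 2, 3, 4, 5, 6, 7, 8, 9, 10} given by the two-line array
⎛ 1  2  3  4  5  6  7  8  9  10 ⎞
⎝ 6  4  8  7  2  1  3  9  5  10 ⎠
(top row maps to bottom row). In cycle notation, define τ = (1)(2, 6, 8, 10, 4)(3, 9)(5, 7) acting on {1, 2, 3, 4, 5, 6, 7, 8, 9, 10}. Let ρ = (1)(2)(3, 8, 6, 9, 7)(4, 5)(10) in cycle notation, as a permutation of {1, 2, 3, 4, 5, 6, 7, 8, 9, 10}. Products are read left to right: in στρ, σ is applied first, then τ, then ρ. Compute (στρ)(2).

Apply the permutations in order: σ(2) = 4, then τ(4) = 2, then ρ(2) = 2. So (στρ)(2) = 2.

2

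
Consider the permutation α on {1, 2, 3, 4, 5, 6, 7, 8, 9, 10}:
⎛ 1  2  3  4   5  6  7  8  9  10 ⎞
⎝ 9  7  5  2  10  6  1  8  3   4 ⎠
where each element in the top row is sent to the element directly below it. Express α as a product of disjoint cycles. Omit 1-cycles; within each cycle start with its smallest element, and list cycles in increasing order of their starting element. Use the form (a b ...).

Start at 1 and follow images: 1 → 9 → 3 → 5 → 10 → 4 → 2 → 7 → 1, giving the cycle (1 9 3 5 10 4 2 7).
Continuing from each remaining unvisited element yields (1 9 3 5 10 4 2 7).

(1 9 3 5 10 4 2 7)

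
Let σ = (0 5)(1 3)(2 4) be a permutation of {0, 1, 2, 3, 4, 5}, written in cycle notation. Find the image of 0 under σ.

Within (0 5), 0 ↦ 5.

5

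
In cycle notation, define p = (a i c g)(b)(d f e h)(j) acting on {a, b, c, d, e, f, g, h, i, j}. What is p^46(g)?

g lies in the 4-cycle (a i c g).
Powers repeat with period 4 on this cycle, and 46 mod 4 = 2, so p^46(g) = p^2(g).
Advancing 2 steps from g: g → a → i.

i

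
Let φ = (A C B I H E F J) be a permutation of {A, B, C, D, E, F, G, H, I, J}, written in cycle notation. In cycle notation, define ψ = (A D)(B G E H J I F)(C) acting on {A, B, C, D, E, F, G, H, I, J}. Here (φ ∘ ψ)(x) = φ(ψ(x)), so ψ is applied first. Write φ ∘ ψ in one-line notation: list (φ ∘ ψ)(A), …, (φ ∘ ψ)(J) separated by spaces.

D G B C E I F A J H

Chase each element through ψ then φ: A → D → D; B → G → G; C → C → B; D → A → C; E → H → E; F → B → I; G → E → F; H → J → A; I → F → J; J → I → H.
Collecting the images, φ ∘ ψ = [D G B C E I F A J H].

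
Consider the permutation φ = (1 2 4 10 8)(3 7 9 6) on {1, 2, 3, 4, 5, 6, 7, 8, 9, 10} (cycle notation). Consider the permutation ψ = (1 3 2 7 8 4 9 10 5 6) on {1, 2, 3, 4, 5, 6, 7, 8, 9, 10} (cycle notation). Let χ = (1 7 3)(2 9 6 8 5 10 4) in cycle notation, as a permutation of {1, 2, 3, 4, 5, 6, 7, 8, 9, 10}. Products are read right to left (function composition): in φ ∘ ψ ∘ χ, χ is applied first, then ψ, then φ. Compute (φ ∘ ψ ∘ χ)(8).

(φ ∘ ψ ∘ χ)(8) = φ(ψ(χ(8))). χ(8) = 5, then ψ(5) = 6, then φ(6) = 3, so the result is 3.

3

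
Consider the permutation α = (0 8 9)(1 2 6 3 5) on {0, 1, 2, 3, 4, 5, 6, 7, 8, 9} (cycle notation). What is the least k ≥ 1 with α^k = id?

The cycle type of α is (5, 3, 1, 1).
Since disjoint cycles commute, ord(α) = lcm(5, 3) = 15.

15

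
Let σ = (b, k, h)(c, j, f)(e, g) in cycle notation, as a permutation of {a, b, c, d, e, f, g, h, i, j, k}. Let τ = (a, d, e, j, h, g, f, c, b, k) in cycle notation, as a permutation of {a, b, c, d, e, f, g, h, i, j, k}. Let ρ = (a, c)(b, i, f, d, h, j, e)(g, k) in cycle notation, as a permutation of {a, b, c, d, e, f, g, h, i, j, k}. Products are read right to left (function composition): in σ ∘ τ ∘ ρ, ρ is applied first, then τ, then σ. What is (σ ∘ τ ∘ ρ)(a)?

k

Apply the permutations in order: ρ(a) = c, then τ(c) = b, then σ(b) = k. So (σ ∘ τ ∘ ρ)(a) = k.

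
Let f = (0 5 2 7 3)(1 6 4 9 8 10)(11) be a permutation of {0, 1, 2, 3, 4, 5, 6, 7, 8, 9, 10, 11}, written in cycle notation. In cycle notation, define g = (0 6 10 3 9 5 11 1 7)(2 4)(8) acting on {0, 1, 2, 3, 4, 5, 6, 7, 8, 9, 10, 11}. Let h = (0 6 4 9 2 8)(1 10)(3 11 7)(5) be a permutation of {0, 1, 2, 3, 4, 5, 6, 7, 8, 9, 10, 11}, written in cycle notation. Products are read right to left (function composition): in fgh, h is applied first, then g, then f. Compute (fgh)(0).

1

Chase 0: h(0) = 6; g(6) = 10; f(10) = 1. Hence (fgh)(0) = 1.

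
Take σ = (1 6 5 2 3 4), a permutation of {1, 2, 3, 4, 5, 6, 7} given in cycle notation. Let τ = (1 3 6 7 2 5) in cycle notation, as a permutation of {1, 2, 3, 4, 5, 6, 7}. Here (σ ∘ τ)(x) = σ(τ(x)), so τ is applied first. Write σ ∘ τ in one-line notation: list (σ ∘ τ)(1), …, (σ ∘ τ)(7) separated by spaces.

4 2 5 1 6 7 3

For each element, apply τ then σ: 1 → 3 → 4; 2 → 5 → 2; 3 → 6 → 5; 4 → 4 → 1; 5 → 1 → 6; 6 → 7 → 7; 7 → 2 → 3.
So σ ∘ τ in one-line form is 4 2 5 1 6 7 3.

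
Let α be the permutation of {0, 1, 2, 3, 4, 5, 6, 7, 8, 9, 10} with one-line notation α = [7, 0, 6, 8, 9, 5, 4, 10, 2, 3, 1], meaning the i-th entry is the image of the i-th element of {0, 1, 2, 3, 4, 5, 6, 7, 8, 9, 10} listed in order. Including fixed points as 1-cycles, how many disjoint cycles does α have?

The cycle decomposition is (0 7 10 1)(2 6 4 9 3 8)(5), which has 3 cycles (counting 1-cycles).

3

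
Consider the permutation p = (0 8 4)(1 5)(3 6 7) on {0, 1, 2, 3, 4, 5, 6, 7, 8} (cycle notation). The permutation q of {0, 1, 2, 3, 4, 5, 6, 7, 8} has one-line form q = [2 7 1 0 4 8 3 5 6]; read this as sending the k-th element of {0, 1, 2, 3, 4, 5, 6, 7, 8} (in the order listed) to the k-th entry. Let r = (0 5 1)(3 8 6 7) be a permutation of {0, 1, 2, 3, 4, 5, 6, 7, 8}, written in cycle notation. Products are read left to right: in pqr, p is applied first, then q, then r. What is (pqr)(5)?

Apply the permutations in order: p(5) = 1, then q(1) = 7, then r(7) = 3. So (pqr)(5) = 3.

3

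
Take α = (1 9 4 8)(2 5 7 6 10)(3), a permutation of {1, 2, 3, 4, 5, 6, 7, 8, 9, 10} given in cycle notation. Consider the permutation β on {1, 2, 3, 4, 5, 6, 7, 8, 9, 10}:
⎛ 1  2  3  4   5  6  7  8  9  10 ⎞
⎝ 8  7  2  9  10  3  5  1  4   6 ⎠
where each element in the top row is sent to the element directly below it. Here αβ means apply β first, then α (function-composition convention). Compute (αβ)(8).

9

(αβ)(8) = α(β(8)). β(8) = 1, then α(1) = 9. So (αβ)(8) = 9.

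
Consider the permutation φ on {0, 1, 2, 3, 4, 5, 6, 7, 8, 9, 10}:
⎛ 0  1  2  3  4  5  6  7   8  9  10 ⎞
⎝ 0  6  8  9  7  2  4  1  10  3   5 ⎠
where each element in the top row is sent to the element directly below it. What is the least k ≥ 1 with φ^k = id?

Decomposing into disjoint cycles gives cycle lengths 4, 4, 2, 1.
Since disjoint cycles commute, ord(φ) = lcm(4, 4, 2) = 4.

4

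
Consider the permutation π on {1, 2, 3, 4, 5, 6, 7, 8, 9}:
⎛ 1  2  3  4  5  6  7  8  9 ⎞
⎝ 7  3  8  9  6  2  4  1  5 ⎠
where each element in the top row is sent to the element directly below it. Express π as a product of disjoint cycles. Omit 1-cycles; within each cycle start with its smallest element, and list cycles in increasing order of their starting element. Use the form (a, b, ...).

(1, 7, 4, 9, 5, 6, 2, 3, 8)

Start at 1 and follow images: 1 → 7 → 4 → 9 → 5 → 6 → 2 → 3 → 8 → 1, giving the cycle (1, 7, 4, 9, 5, 6, 2, 3, 8).
Repeating from the next unused element and collecting all non-trivial cycles gives (1, 7, 4, 9, 5, 6, 2, 3, 8).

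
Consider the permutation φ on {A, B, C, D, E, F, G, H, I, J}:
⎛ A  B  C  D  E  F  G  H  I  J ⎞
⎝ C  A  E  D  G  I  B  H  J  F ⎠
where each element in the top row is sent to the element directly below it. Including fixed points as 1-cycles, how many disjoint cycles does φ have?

The cycle decomposition is (A C E G B)(D)(F I J)(H), which has 4 cycles (counting 1-cycles).

4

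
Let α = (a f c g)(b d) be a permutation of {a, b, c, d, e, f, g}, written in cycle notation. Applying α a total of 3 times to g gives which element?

g lies in the 4-cycle (a f c g).
Stepping 3 places around the cycle: g → a → f → c.

c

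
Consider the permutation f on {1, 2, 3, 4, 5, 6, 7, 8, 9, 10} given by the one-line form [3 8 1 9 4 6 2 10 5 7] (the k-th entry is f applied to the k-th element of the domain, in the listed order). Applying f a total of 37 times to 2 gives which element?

Tracing 2 → 8 → … returns to 2 after 4 steps, so 2 lies in a 4-cycle (2 8 10 7).
Powers repeat with period 4 on this cycle, and 37 mod 4 = 1, so f^37(2) = f^1(2).
Advancing 1 step from 2: 2 → 8.

8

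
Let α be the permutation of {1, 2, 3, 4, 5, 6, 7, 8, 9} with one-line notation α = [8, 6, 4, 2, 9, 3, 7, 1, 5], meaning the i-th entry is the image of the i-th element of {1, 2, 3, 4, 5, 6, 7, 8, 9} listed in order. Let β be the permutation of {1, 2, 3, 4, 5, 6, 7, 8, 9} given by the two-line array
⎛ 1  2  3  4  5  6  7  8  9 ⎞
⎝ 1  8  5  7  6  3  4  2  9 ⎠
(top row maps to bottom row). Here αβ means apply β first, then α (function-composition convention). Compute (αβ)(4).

7

First apply β: β(4) = 7, then α(7) = 7. Thus (αβ)(4) = 7.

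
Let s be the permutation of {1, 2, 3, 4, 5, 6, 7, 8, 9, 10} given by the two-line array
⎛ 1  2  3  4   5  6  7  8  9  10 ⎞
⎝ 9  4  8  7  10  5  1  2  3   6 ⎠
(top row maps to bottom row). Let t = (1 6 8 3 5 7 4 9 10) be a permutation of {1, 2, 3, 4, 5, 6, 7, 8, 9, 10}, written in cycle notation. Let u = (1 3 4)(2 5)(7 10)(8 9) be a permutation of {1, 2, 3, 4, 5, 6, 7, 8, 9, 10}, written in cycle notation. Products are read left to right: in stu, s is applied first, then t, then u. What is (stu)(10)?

Apply the permutations in order: s(10) = 6, then t(6) = 8, then u(8) = 9. So (stu)(10) = 9.

9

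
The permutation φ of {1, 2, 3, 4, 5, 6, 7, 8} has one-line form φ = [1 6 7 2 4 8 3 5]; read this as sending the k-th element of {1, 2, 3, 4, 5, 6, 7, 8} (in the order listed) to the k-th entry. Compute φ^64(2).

4

Tracing 2 → 6 → … returns to 2 after 5 steps, so 2 lies in a 5-cycle (2, 6, 8, 5, 4).
Since the cycle has length 5, φ^64 acts on it the same as φ^4 (64 mod 5 = 4).
Advancing 4 steps from 2: 2 → 6 → 8 → 5 → 4.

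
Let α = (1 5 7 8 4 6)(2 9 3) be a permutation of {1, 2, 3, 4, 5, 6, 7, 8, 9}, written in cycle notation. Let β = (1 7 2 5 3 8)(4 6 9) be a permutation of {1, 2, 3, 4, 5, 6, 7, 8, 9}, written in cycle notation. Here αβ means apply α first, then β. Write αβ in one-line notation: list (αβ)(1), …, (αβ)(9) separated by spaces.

(αβ)(x) = β(α(x)). Computing each image: β(α(1)) = β(5) = 3, β(α(2)) = β(9) = 4, β(α(3)) = β(2) = 5, β(α(4)) = β(6) = 9, β(α(5)) = β(7) = 2, β(α(6)) = β(1) = 7, β(α(7)) = β(8) = 1, β(α(8)) = β(4) = 6, β(α(9)) = β(3) = 8.
Hence αβ = [3 4 5 9 2 7 1 6 8].

3 4 5 9 2 7 1 6 8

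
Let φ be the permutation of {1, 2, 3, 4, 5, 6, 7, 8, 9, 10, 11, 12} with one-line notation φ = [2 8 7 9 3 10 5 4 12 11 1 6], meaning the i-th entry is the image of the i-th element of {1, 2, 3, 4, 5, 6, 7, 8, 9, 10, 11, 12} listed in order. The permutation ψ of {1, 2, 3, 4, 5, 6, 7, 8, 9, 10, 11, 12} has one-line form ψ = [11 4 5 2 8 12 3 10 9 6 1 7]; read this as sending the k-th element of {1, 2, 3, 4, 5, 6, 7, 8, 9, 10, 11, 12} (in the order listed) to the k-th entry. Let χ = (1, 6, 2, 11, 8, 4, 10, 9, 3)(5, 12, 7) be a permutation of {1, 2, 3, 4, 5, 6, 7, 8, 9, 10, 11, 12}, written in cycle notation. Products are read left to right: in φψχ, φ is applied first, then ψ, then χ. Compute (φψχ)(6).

2

Chase 6: φ(6) = 10; ψ(10) = 6; χ(6) = 2. Hence (φψχ)(6) = 2.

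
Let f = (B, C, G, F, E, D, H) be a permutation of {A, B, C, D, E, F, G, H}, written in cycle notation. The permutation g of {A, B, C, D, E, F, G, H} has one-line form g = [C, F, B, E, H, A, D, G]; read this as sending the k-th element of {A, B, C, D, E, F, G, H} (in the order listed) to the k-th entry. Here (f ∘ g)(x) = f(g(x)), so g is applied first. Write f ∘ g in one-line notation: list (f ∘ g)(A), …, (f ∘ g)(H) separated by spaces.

(f ∘ g)(x) = f(g(x)). Computing each image: f(g(A)) = f(C) = G, f(g(B)) = f(F) = E, f(g(C)) = f(B) = C, f(g(D)) = f(E) = D, f(g(E)) = f(H) = B, f(g(F)) = f(A) = A, f(g(G)) = f(D) = H, f(g(H)) = f(G) = F.
Hence f ∘ g = [G E C D B A H F].

G E C D B A H F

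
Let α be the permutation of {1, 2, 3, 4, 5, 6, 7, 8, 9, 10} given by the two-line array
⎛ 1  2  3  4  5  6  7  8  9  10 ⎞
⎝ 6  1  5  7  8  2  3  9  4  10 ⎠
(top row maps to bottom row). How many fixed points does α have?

1

The fixed points (elements with α(x) = x) are {10}, so there is 1.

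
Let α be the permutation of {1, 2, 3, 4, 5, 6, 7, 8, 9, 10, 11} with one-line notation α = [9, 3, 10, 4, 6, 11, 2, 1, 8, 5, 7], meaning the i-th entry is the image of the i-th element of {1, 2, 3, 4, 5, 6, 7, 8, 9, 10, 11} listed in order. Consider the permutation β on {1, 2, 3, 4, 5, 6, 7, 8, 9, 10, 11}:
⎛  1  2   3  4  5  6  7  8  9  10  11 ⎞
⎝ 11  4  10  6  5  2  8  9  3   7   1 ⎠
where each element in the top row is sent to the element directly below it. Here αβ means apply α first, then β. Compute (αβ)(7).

First apply α: α(7) = 2, then β(2) = 4. Thus (αβ)(7) = 4.

4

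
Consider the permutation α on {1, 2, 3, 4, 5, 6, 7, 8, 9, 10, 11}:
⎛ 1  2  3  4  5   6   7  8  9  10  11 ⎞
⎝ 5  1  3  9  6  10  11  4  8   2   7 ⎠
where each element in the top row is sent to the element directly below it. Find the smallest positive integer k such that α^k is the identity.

30

The disjoint-cycle form of α has cycle lengths 5, 3, 2, 1.
The order is lcm(5, 3, 2) = 30.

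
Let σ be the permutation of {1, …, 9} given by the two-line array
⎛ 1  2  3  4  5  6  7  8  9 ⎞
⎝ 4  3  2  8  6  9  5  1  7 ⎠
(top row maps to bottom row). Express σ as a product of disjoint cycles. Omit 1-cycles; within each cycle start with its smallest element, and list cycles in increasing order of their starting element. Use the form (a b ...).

From 1: 1 → 4 → 8 → 1, closing the cycle (1 4 8).
Continuing from each remaining unvisited element yields (1 4 8)(2 3)(5 6 9 7).

(1 4 8)(2 3)(5 6 9 7)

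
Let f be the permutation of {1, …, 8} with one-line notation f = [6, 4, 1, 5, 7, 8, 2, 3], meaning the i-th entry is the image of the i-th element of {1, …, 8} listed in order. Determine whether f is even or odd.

In disjoint-cycle form the cycle lengths are 4, 4.
A cycle is odd iff its length is even; f has 2 even-length cycles, so sgn(f) = (−1)^2 and f is even.

even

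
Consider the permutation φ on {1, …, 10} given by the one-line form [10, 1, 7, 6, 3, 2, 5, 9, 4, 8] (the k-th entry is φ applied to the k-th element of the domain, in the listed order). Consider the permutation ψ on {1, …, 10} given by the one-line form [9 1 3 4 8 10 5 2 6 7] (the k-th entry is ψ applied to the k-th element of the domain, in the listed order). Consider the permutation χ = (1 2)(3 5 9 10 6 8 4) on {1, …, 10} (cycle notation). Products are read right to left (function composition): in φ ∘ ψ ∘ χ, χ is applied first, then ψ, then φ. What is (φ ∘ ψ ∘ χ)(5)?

2

(φ ∘ ψ ∘ χ)(5) = φ(ψ(χ(5))). χ(5) = 9, then ψ(9) = 6, then φ(6) = 2, so the result is 2.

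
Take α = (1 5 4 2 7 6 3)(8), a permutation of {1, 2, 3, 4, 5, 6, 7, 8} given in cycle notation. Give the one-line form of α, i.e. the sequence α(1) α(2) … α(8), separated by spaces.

5 7 1 2 4 3 6 8

Reading each image from the cycles: 1→5, 2→7, 3→1, 4→2, 5→4, 6→3, 7→6, 8→8.
Listing these in domain order gives 5 7 1 2 4 3 6 8.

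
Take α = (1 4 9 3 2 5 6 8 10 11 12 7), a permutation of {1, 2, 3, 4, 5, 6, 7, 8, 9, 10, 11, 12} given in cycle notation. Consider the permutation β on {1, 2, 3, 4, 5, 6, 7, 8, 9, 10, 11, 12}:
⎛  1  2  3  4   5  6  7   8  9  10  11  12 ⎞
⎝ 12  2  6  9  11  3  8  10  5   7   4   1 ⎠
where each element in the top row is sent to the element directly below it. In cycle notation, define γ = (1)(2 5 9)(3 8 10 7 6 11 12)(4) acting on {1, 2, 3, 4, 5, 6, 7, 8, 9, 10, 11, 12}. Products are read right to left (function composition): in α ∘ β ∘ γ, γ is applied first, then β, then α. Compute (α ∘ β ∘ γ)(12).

Apply the permutations in order: γ(12) = 3, then β(3) = 6, then α(6) = 8. So (α ∘ β ∘ γ)(12) = 8.

8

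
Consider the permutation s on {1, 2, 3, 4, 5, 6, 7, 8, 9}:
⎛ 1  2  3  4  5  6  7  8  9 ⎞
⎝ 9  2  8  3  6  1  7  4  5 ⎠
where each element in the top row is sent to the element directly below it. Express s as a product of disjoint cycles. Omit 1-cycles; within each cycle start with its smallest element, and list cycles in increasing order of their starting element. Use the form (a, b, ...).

Start at 1 and follow images: 1 → 9 → 5 → 6 → 1, giving the cycle (1, 9, 5, 6).
Continuing from each remaining unvisited element yields (1, 9, 5, 6)(3, 8, 4).

(1, 9, 5, 6)(3, 8, 4)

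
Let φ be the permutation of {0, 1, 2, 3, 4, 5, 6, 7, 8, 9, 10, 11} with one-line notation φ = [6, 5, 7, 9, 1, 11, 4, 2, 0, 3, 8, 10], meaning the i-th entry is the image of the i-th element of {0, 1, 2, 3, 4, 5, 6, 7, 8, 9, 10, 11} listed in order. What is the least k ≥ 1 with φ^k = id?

The disjoint-cycle form of φ has cycle lengths 8, 2, 2.
The order is lcm(8, 2, 2) = 8.

8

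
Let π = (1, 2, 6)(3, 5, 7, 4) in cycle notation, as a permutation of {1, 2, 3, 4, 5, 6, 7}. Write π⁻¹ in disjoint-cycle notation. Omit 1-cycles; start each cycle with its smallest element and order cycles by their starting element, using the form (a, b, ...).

(1, 6, 2)(3, 4, 7, 5)

Inverting a permutation written in cycle notation just reverses the order within every cycle.
After reversing and putting each cycle's least element first, π⁻¹ = (1, 6, 2)(3, 4, 7, 5).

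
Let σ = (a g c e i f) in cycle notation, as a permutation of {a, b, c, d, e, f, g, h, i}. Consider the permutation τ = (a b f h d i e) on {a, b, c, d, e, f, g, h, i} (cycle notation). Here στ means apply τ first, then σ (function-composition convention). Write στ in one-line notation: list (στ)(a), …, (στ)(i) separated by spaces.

(στ)(x) = σ(τ(x)). Computing each image: σ(τ(a)) = σ(b) = b, σ(τ(b)) = σ(f) = a, σ(τ(c)) = σ(c) = e, σ(τ(d)) = σ(i) = f, σ(τ(e)) = σ(a) = g, σ(τ(f)) = σ(h) = h, σ(τ(g)) = σ(g) = c, σ(τ(h)) = σ(d) = d, σ(τ(i)) = σ(e) = i.
Hence στ = [b a e f g h c d i].

b a e f g h c d i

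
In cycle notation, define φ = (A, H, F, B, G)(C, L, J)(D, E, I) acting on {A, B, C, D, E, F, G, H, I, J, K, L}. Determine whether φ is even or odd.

The cycle lengths are 5, 3, 3, 1.
A cycle is odd iff its length is even; φ has 0 even-length cycles, so sgn(φ) = (−1)^0 and φ is even.

even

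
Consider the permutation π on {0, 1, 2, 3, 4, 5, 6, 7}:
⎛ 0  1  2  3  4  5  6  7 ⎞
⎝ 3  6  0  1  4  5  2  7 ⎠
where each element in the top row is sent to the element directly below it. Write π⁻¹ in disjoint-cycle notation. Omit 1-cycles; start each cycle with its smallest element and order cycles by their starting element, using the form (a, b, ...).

(0, 2, 6, 1, 3)

The cycle decomposition of π is (0, 3, 1, 6, 2).
The inverse reverses every cycle; in canonical form, π⁻¹ = (0, 2, 6, 1, 3).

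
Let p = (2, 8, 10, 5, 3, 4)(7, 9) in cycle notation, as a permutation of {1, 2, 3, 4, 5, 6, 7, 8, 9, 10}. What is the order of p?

6

The cycle type of p is (6, 2, 1, 1).
The order is lcm(6, 2) = 6.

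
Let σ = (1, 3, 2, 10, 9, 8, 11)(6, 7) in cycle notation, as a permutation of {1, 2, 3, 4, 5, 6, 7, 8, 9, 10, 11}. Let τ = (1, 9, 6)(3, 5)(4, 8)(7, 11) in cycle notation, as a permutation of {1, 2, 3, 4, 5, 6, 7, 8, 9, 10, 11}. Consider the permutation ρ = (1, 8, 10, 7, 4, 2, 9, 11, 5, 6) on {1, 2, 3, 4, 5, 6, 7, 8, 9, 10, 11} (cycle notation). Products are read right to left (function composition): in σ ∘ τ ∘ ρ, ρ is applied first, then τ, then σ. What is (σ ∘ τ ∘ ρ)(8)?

Chase 8: ρ(8) = 10; τ(10) = 10; σ(10) = 9. Hence (σ ∘ τ ∘ ρ)(8) = 9.

9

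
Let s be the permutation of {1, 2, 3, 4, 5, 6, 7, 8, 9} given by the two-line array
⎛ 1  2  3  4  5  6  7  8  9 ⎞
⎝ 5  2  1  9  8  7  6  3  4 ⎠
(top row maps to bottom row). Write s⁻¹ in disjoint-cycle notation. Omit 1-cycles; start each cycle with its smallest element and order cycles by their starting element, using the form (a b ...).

The cycle decomposition of s is (1 5 8 3)(4 9)(6 7).
The inverse reverses every cycle; in canonical form, s⁻¹ = (1 3 8 5)(4 9)(6 7).

(1 3 8 5)(4 9)(6 7)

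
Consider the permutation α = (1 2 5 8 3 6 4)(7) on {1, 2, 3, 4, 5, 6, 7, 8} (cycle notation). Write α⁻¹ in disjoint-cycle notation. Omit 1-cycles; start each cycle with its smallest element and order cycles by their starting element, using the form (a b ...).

The inverse reverses each cycle.
Reversing each cycle of α and rotating so the smallest element leads gives (1 4 6 3 8 5 2).

(1 4 6 3 8 5 2)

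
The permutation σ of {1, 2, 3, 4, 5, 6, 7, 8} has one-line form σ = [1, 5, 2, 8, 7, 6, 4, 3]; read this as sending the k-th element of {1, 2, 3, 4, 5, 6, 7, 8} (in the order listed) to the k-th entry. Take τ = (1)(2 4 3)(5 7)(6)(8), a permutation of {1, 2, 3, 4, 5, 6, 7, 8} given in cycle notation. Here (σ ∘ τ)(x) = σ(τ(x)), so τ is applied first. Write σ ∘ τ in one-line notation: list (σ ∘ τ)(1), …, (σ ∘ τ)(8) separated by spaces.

1 8 5 2 4 6 7 3

(σ ∘ τ)(x) = σ(τ(x)). Computing each image: σ(τ(1)) = σ(1) = 1, σ(τ(2)) = σ(4) = 8, σ(τ(3)) = σ(2) = 5, σ(τ(4)) = σ(3) = 2, σ(τ(5)) = σ(7) = 4, σ(τ(6)) = σ(6) = 6, σ(τ(7)) = σ(5) = 7, σ(τ(8)) = σ(8) = 3.
Hence σ ∘ τ = [1 8 5 2 4 6 7 3].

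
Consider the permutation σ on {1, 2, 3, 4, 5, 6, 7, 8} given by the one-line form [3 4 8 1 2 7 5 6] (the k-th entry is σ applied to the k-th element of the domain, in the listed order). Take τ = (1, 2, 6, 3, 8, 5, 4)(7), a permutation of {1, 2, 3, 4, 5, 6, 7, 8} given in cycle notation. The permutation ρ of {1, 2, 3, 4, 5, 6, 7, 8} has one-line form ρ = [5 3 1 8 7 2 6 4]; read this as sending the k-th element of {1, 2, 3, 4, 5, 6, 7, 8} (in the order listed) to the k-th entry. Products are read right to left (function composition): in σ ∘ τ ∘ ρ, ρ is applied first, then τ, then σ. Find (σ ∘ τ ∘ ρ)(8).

3

Chase 8: ρ(8) = 4; τ(4) = 1; σ(1) = 3. Hence (σ ∘ τ ∘ ρ)(8) = 3.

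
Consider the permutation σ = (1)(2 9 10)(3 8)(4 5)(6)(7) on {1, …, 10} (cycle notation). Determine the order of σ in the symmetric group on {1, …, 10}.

The disjoint cycles have lengths 3, 2, 2, 1, 1, 1.
The order of σ is the least common multiple of its cycle lengths: lcm(3, 2, 2) = 6.

6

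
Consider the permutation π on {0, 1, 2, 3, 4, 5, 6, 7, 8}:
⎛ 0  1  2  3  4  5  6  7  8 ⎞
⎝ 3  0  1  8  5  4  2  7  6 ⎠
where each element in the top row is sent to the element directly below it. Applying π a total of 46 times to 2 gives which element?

Tracing 2 → 1 → … returns to 2 after 6 steps, so 2 lies in a 6-cycle (0 3 8 6 2 1).
On a 6-cycle, π^6 is the identity, so π^46 = π^4 there (46 ≡ 4 mod 6).
Advancing 4 steps from 2: 2 → 1 → 0 → 3 → 8.

8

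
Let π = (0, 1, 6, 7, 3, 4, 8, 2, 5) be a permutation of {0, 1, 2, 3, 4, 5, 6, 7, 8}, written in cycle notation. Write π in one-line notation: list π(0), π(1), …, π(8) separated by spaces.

1 6 5 4 8 0 7 3 2

Image by image: 0↦1, 1↦6, 2↦5, 3↦4, 4↦8, 5↦0, 6↦7, 7↦3, 8↦2.
Listing these in domain order gives 1 6 5 4 8 0 7 3 2.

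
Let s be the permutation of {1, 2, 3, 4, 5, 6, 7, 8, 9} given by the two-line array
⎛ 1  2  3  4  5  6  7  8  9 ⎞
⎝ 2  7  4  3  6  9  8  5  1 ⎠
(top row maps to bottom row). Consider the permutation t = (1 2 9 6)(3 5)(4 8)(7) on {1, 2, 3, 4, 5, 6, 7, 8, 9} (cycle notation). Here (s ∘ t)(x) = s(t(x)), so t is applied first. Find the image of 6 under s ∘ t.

(s ∘ t)(6) = s(t(6)). t(6) = 1, then s(1) = 2. So (s ∘ t)(6) = 2.

2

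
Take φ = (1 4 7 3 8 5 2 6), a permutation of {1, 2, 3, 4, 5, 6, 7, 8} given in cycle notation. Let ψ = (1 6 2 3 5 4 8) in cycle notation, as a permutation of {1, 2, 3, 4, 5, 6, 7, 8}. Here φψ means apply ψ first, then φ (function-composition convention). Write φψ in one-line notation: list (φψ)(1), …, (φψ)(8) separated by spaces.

1 8 2 5 7 6 3 4

(φψ)(x) = φ(ψ(x)). Computing each image: φ(ψ(1)) = φ(6) = 1, φ(ψ(2)) = φ(3) = 8, φ(ψ(3)) = φ(5) = 2, φ(ψ(4)) = φ(8) = 5, φ(ψ(5)) = φ(4) = 7, φ(ψ(6)) = φ(2) = 6, φ(ψ(7)) = φ(7) = 3, φ(ψ(8)) = φ(1) = 4.
Hence φψ = [1 8 2 5 7 6 3 4].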